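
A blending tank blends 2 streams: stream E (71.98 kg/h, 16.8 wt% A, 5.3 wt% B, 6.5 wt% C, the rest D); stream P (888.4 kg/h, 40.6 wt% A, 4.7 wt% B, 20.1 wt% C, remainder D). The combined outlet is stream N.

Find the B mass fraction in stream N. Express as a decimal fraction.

0.047

Total flow out = 71.98 + 888.4 = 960.38 kg/h.
B in = 71.98×0.053 + 888.4×0.047 = 45.57 kg/h.
B mass fraction in N = 45.57/960.38 = 0.047.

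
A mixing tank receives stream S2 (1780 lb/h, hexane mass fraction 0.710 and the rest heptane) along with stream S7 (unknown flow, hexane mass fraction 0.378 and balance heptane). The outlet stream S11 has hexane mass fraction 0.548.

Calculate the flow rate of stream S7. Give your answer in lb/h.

Let S7 be the unknown flow. Total out = 1780 + S7.
hexane balance: 1263.8 + 0.378·S7 = 0.548·(1780 + S7)
(0.378 − 0.548)·S7 = 0.548×1780 − 1263.8 = -288.36
S7 = -288.36 / -0.170 = 1696.2 lb/h

1696 lb/h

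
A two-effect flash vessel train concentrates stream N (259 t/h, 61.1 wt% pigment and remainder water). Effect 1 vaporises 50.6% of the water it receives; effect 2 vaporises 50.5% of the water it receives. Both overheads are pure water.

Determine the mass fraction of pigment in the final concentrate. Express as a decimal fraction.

water in feed = 259×0.389 = 100.75 t/h.
After stage 1: water left = (1−0.506)×100.75 = 49.771; stream total = 208.02 t/h.
After stage 2: water left = (1−0.505)×49.771 = 24.637; final concentrate = 182.89 t/h.
pigment fraction = 158.25/182.89 = 0.865.

0.865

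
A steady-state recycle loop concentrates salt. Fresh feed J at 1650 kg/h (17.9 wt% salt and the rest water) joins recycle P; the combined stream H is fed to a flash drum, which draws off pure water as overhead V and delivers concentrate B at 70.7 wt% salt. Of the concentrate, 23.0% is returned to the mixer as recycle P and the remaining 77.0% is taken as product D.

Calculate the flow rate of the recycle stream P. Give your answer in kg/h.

Overall salt balance (none leaves overhead): salt in fresh feed = salt in product, i.e. 1650×0.179 = (1−0.230)·B·0.707.
B = 295.35/(0.707×0.770) = 542.53 kg/h.
Recycle P = 0.230×542.53 = 124.78 kg/h.

124.8 kg/h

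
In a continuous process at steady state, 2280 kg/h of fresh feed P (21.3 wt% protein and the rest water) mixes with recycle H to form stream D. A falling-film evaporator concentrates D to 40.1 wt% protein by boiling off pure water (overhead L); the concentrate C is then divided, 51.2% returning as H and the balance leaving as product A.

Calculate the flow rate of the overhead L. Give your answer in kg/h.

1069 kg/h

Overall protein balance (none leaves overhead): protein in fresh feed = protein in product, i.e. 2280×0.213 = (1−0.512)·C·0.401.
C = 485.64/(0.401×0.488) = 2481.7 kg/h.
Recycle H = 0.512×2481.7 = 1270.6 kg/h.
Combined feed D = 2280 + 1270.6 = 3550.6 kg/h.
Overhead L = D − C = 3550.6 − 2481.7 = 1068.9 kg/h.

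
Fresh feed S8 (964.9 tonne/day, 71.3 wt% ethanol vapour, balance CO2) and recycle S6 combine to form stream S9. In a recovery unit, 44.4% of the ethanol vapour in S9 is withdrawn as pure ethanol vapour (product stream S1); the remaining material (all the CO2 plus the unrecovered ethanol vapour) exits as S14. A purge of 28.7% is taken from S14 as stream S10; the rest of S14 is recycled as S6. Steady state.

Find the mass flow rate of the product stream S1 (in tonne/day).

ethanol vapour in S9: m_A = 964.9×0.713 + (1−0.287)·(1−0.444)·m_A, so m_A = 687.97/0.6036 = 1139.8 tonne/day.
Product S1 = 0.444×1139.8 = 506.09 tonne/day.

506.1 tonne/day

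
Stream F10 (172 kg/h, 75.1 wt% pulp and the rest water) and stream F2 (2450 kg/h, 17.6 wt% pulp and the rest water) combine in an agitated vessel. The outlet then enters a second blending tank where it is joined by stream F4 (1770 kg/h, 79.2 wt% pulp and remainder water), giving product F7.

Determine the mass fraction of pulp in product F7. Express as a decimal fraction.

0.447

Overall, product flow = 4392 kg/h.
pulp in = 172×0.751 + 2450×0.176 + 1770×0.792 = 1962.2 kg/h.
pulp fraction in F7 = 0.447.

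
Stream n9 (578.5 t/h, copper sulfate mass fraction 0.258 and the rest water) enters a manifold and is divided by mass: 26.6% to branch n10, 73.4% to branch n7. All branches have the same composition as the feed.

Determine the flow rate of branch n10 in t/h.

153.9 t/h

Branch n10 flow = 0.266×578.5 = 153.88 t/h.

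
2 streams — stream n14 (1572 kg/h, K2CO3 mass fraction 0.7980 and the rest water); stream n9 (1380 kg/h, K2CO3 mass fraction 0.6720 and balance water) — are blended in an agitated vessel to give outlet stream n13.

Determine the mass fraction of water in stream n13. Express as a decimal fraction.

Total flow out = 1572 + 1380 = 2952 kg/h.
water in = 1572×0.202 + 1380×0.328 = 770.18 kg/h.
water mass fraction in n13 = 770.18/2952 = 0.2609.

0.2609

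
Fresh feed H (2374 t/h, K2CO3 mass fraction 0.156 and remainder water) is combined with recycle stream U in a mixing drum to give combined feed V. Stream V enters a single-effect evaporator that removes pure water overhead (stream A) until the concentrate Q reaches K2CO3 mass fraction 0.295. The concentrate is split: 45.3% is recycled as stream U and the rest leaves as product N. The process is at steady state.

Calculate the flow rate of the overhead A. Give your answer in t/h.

Overall K2CO3 balance (none leaves overhead): K2CO3 in fresh feed = K2CO3 in product, i.e. 2374×0.156 = (1−0.453)·Q·0.295.
Q = 370.34/(0.295×0.547) = 2295.1 t/h.
Recycle U = 0.453×2295.1 = 1039.7 t/h.
Combined feed V = 2374 + 1039.7 = 3413.7 t/h.
Overhead A = V − Q = 3413.7 − 2295.1 = 1118.6 t/h.

1119 t/h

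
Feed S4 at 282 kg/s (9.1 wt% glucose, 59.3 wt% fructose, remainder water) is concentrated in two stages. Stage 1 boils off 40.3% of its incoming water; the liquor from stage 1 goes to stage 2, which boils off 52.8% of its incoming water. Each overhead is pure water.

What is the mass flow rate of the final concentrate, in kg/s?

water in feed = 282×0.316 = 89.112 kg/s.
After stage 1: water left = (1−0.403)×89.112 = 53.2; stream total = 246.09 kg/s.
After stage 2: water left = (1−0.528)×53.2 = 25.11; final concentrate = 218 kg/s.

218 kg/s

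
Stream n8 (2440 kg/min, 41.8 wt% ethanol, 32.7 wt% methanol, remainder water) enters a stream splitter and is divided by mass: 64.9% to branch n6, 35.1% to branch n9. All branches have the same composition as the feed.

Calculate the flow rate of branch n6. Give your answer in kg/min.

Branch n6 flow = 0.649×2440 = 1583.6 kg/min.

1584 kg/min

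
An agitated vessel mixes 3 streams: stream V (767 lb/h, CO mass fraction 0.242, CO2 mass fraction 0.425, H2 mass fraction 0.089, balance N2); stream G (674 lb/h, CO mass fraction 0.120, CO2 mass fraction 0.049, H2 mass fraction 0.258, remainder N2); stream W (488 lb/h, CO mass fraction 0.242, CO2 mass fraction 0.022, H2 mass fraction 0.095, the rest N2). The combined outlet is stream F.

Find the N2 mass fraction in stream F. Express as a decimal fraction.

Total flow out = 767 + 674 + 488 = 1929 lb/h.
N2 in = 767×0.244 + 674×0.573 + 488×0.641 = 886.16 lb/h.
N2 mass fraction in F = 886.16/1929 = 0.459.

0.459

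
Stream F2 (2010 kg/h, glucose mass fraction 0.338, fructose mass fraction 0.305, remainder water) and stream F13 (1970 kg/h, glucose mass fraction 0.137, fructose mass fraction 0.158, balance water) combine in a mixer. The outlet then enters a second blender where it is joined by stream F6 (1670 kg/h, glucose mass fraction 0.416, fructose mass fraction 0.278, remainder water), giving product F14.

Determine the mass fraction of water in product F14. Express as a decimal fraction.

0.463

Overall, product flow = 5650 kg/h.
water in = 2010×0.357 + 1970×0.705 + 1670×0.306 = 2617.4 kg/h.
water fraction in F14 = 0.463.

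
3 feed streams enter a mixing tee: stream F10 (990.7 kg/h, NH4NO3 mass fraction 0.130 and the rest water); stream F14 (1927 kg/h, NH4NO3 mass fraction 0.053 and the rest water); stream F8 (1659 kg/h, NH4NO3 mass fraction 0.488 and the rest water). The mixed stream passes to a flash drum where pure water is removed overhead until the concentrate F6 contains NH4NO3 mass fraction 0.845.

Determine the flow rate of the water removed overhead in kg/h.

NH4NO3 entering = 990.7×0.130 + 1927×0.053 + 1659×0.488 = 1040.5 kg/h.
All NH4NO3 reports to F6, so F6 = 1040.5/0.845 = 1231.4 kg/h.
Total feed = 4576.7 kg/h; overhead = 4576.7 − 1231.4 = 3345.3 kg/h.

3345 kg/h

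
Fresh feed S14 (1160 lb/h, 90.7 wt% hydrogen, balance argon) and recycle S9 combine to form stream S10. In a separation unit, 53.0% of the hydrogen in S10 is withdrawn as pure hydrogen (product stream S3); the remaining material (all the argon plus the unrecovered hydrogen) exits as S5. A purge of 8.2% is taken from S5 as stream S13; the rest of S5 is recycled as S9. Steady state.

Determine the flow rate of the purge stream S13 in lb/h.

argon enters only via S14 and leaves only via the purge: 1160×0.093 = 0.082×(argon in S5), and the separation unit passes all argon, so argon in S10 = argon in S5 = 1315.6 lb/h.
hydrogen in S10: m_A = 1160×0.907 + (1−0.082)·(1−0.530)·m_A, so m_A = 1052.1/0.5685 = 1850.6 lb/h.
S5 = (1−0.530)×1850.6 + 1315.6 = 2185.4 lb/h.
Purge S13 = 0.082×2185.4 = 179.2 lb/h.

179.2 lb/h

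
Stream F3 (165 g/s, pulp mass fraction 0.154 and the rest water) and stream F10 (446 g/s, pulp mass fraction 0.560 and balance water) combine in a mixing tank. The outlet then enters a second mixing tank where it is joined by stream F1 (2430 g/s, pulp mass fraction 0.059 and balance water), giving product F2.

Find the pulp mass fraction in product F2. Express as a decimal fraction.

Overall, product flow = 3041 g/s.
pulp in = 165×0.154 + 446×0.560 + 2430×0.059 = 418.54 g/s.
pulp fraction in F2 = 0.138.

0.138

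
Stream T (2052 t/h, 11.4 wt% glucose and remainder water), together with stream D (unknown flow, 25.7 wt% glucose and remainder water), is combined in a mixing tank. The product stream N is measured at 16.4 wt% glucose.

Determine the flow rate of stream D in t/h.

Let D be the unknown flow. Total out = 2052 + D.
glucose balance: 233.93 + 0.257·D = 0.164·(2052 + D)
(0.257 − 0.164)·D = 0.164×2052 − 233.93 = 102.6
D = 102.6 / 0.093 = 1103.2 t/h

1103 t/h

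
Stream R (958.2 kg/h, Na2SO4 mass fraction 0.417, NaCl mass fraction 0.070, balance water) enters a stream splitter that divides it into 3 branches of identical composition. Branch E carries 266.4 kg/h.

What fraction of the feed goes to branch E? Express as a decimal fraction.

Fraction to E = 266.4/958.2 = 0.2780.

0.278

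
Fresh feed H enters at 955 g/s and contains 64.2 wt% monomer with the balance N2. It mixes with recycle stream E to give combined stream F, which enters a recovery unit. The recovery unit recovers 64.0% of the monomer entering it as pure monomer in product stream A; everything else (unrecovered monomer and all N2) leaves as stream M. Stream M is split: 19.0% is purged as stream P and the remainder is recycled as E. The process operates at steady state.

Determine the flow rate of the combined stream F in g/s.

N2 enters only via H and leaves only via the purge: 955×0.358 = 0.190×(N2 in M), and the recovery unit passes all N2, so N2 in F = N2 in M = 1799.4 g/s.
monomer in F: m_A = 955×0.642 + (1−0.190)·(1−0.640)·m_A, so m_A = 613.11/0.7084 = 865.49 g/s.
F = 865.49 + 1799.4 = 2664.9 g/s.

2665 g/s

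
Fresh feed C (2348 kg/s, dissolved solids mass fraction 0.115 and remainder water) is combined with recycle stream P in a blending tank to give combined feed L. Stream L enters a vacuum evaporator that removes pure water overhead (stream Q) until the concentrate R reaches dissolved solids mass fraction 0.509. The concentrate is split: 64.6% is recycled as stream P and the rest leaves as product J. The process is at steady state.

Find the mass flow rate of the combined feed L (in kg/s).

Overall dissolved solids balance (none leaves overhead): dissolved solids in fresh feed = dissolved solids in product, i.e. 2348×0.115 = (1−0.646)·R·0.509.
R = 270.02/(0.509×0.354) = 1498.6 kg/s.
Recycle P = 0.646×1498.6 = 968.07 kg/s.
Combined feed L = 2348 + 968.07 = 3316.1 kg/s.

3316 kg/s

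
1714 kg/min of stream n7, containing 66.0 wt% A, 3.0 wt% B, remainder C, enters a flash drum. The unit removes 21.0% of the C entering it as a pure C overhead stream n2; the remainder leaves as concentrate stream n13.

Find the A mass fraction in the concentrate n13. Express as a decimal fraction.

0.706

A is not removed: 1714×0.660 = 1131.2 kg/min of A enters n13.
C entering = 1714×0.310 = 531.34 kg/min; overhead removed = 0.210×531.34 = 111.58 kg/min.
Concentrate = 1714 − 111.58 = 1602.4 kg/min.
Mass fraction = 1131.2/1602.4 = 0.706.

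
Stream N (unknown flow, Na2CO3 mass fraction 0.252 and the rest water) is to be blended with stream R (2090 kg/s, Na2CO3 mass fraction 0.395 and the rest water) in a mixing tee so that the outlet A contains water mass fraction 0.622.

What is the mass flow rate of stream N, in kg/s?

Let N be the unknown flow. Total out = 2090 + N.
water balance: 1264.5 + 0.748·N = 0.622·(2090 + N)
(0.748 − 0.622)·N = 0.622×2090 − 1264.5 = 35.53
N = 35.53 / 0.126 = 281.98 kg/s

282 kg/s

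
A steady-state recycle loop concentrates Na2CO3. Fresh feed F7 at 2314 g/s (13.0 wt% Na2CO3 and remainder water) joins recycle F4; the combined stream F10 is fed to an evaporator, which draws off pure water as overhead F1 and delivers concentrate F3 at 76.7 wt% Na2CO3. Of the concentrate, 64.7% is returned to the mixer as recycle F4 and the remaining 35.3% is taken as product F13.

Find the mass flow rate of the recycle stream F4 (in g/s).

718.9 g/s

Overall Na2CO3 balance (none leaves overhead): Na2CO3 in fresh feed = Na2CO3 in product, i.e. 2314×0.130 = (1−0.647)·F3·0.767.
F3 = 300.82/(0.767×0.353) = 1111.1 g/s.
Recycle F4 = 0.647×1111.1 = 718.85 g/s.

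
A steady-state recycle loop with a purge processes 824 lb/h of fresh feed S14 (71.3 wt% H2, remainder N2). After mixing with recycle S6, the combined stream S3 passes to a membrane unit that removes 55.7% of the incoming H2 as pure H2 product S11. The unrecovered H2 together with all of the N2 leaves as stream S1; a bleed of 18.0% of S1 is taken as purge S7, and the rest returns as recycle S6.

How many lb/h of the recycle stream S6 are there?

N2 enters only via S14 and leaves only via the purge: 824×0.287 = 0.180×(N2 in S1), and the membrane unit passes all N2, so N2 in S3 = N2 in S1 = 1313.8 lb/h.
H2 in S3: m_A = 824×0.713 + (1−0.180)·(1−0.557)·m_A, so m_A = 587.51/0.6367 = 922.69 lb/h.
S1 = (1−0.557)×922.69 + 1313.8 = 1722.6 lb/h.
Recycle S6 = (1−0.180)×1722.6 = 1412.5 lb/h.

1413 lb/h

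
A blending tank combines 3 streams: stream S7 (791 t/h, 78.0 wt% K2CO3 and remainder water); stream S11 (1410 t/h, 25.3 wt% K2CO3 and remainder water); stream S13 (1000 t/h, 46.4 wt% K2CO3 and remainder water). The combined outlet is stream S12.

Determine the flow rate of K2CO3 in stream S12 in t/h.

K2CO3 out = K2CO3 in = 791×0.780 + 1410×0.253 + 1000×0.464 = 1437.7 t/h.

1438 t/h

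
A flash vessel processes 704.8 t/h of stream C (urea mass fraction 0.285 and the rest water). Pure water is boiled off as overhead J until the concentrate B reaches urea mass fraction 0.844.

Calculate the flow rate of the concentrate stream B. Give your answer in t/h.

urea is conserved: 704.8×0.285 = 200.87 t/h all reports to the concentrate.
Concentrate = 200.87/(target fraction) = 238 t/h.

238 t/h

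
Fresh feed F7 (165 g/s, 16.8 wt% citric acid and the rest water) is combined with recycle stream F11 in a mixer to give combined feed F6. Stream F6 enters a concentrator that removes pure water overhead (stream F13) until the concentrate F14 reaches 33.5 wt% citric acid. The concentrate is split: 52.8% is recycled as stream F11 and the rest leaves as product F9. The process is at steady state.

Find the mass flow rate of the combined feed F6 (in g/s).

257.6 g/s

Overall citric acid balance (none leaves overhead): citric acid in fresh feed = citric acid in product, i.e. 165×0.168 = (1−0.528)·F14·0.335.
F14 = 27.72/(0.335×0.472) = 175.31 g/s.
Recycle F11 = 0.528×175.31 = 92.564 g/s.
Combined feed F6 = 165 + 92.564 = 257.56 g/s.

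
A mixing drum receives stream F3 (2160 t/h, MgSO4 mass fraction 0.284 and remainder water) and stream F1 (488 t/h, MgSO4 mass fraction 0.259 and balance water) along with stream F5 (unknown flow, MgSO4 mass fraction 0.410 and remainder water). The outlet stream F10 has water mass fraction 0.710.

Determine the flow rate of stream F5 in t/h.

234.1 t/h

Let F5 be the unknown flow. Total out = 2648 + F5.
water balance: 1908.2 + 0.590·F5 = 0.710·(2648 + F5)
(0.590 − 0.710)·F5 = 0.710×2648 − 1908.2 = -28.088
F5 = -28.088 / -0.120 = 234.07 t/h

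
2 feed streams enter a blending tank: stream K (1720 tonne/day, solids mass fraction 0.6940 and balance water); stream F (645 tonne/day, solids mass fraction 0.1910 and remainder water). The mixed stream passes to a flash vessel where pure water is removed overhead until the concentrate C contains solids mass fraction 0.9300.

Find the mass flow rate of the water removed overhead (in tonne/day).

949 tonne/day

solids entering = 1720×0.694 + 645×0.191 = 1316.9 tonne/day.
All solids reports to C, so C = 1316.9/0.930 = 1416 tonne/day.
Total feed = 2365 tonne/day; overhead = 2365 − 1416 = 949.01 tonne/day.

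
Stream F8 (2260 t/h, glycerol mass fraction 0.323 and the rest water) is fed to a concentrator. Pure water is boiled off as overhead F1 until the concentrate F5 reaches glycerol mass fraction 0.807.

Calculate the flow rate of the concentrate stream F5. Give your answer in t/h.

glycerol is conserved: 2260×0.323 = 729.98 t/h all reports to the concentrate.
Concentrate = 729.98/(target fraction) = 904.56 t/h.

904.6 t/h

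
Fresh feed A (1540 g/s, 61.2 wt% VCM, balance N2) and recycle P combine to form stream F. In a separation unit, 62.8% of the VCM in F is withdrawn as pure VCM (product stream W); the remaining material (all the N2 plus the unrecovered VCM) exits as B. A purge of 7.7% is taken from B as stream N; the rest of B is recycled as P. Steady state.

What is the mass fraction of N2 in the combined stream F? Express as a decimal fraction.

N2 enters only via A and leaves only via the purge: 1540×0.388 = 0.077×(N2 in B), and the separation unit passes all N2, so N2 in F = N2 in B = 7760 g/s.
VCM in F: m_A = 1540×0.612 + (1−0.077)·(1−0.628)·m_A, so m_A = 942.48/0.6566 = 1435.3 g/s.
F = 1435.3 + 7760 = 9195.3 g/s.
N2 fraction in F = 7760/9195.3 = 0.844.

0.844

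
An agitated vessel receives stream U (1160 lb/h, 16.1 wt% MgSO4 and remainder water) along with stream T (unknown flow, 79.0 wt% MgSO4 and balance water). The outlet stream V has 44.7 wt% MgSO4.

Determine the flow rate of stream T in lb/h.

967.2 lb/h

Let T be the unknown flow. Total out = 1160 + T.
MgSO4 balance: 186.76 + 0.790·T = 0.447·(1160 + T)
(0.790 − 0.447)·T = 0.447×1160 − 186.76 = 331.76
T = 331.76 / 0.343 = 967.23 lb/h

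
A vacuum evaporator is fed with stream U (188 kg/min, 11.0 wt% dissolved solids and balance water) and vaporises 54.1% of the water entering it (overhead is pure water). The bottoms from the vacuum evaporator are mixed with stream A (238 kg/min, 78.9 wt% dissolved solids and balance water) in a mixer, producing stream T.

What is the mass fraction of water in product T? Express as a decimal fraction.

0.379

Vapour removed = 0.541×0.890×188 = 90.52 kg/min; concentrate = 97.48 kg/min.
water reaching the mixer = 76.8 (from concentrate) + 238×0.211 = 127.02 kg/min.
Product flow = 97.48 + 238 = 335.48 kg/min; water fraction = 0.379.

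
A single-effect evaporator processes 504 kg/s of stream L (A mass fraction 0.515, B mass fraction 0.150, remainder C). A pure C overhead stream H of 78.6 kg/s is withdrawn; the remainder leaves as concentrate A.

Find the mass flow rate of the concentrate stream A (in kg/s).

425.4 kg/s

Concentrate = 504 − 78.6 = 425.4 kg/s.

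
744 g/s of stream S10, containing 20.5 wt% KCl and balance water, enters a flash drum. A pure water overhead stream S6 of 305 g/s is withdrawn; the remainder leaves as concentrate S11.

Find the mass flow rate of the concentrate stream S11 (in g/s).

439 g/s

Concentrate = 744 − 305 = 439 g/s.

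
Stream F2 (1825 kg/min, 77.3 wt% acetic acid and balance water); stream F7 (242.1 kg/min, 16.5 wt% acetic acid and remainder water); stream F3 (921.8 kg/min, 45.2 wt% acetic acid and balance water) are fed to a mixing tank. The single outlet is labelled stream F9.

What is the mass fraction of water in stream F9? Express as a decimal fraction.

0.375

Total flow out = 1825 + 242.1 + 921.8 = 2988.9 kg/min.
water in = 1825×0.227 + 242.1×0.835 + 921.8×0.548 = 1121.6 kg/min.
water mass fraction in F9 = 1121.6/2988.9 = 0.375.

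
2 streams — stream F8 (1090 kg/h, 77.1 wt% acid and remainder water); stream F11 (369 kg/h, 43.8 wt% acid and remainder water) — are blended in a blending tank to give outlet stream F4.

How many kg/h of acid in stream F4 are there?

1002 kg/h

acid out = acid in = 1090×0.771 + 369×0.438 = 1002 kg/h.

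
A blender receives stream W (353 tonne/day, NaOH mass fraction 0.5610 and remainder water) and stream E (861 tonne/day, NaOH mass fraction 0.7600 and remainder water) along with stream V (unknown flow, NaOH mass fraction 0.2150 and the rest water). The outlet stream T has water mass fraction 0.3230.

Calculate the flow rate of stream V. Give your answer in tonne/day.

66.05 tonne/day

Let V be the unknown flow. Total out = 1214 + V.
water balance: 361.61 + 0.785·V = 0.323·(1214 + V)
(0.785 − 0.323)·V = 0.323×1214 − 361.61 = 30.515
V = 30.515 / 0.462 = 66.05 tonne/day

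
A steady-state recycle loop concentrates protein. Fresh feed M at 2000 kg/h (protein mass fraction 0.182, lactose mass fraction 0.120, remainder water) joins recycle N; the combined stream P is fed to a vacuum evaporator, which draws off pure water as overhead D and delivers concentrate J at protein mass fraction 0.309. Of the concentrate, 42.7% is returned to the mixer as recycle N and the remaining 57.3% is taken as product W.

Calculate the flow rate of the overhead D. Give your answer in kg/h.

822 kg/h

Overall protein balance (none leaves overhead): protein in fresh feed = protein in product, i.e. 2000×0.182 = (1−0.427)·J·0.309.
J = 364/(0.309×0.573) = 2055.8 kg/h.
Recycle N = 0.427×2055.8 = 877.84 kg/h.
Combined feed P = 2000 + 877.84 = 2877.8 kg/h.
Overhead D = P − J = 2877.8 − 2055.8 = 822.01 kg/h.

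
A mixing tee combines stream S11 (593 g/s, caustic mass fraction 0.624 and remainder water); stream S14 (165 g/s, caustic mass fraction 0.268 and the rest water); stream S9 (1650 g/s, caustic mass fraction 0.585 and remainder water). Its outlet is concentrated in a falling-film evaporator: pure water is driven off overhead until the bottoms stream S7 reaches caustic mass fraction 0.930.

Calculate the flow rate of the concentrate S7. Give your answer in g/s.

1483 g/s

caustic entering = 593×0.624 + 165×0.268 + 1650×0.585 = 1379.5 g/s.
All caustic reports to S7, so S7 = 1379.5/0.930 = 1483.3 g/s.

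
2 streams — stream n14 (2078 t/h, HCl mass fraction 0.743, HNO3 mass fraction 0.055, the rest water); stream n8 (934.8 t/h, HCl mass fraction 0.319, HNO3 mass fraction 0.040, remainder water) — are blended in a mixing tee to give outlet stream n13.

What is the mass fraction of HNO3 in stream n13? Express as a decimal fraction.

0.050

Total flow out = 2078 + 934.8 = 3012.8 t/h.
HNO3 in = 2078×0.055 + 934.8×0.040 = 151.68 t/h.
HNO3 mass fraction in n13 = 151.68/3012.8 = 0.050.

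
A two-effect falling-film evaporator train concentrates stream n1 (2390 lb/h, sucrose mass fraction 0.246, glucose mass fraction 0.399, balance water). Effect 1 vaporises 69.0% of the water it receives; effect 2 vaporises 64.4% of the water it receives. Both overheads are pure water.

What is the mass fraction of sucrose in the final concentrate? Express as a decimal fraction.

water in feed = 2390×0.355 = 848.45 lb/h.
After stage 1: water left = (1−0.690)×848.45 = 263.02; stream total = 1804.6 lb/h.
After stage 2: water left = (1−0.644)×263.02 = 93.635; final concentrate = 1635.2 lb/h.
sucrose fraction = 587.94/1635.2 = 0.360.

0.360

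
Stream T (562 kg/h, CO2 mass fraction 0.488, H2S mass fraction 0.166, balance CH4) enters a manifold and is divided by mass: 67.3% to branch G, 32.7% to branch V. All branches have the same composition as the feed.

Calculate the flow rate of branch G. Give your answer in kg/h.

Branch G flow = 0.673×562 = 378.23 kg/h.

378.2 kg/h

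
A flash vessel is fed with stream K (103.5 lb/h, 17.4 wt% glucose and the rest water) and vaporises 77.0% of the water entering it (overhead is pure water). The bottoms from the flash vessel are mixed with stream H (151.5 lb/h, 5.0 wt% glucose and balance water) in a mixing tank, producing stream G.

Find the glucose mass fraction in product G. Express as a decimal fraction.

0.1352

Vapour removed = 0.770×0.826×103.5 = 65.828 lb/h; concentrate = 37.672 lb/h.
glucose reaching the mixer = 18.009 (from concentrate) + 151.5×0.050 = 25.584 lb/h.
Product flow = 37.672 + 151.5 = 189.17 lb/h; glucose fraction = 0.1352.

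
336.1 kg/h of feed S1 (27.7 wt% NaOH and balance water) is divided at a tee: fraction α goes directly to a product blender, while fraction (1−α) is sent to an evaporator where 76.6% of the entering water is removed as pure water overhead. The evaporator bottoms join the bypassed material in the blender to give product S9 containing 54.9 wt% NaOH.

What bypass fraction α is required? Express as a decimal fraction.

All 336.1×0.277 = 93.1 kg/h of NaOH reaches S9, so S9 = 93.1/0.549 = 169.58 kg/h and vapour = 166.52 kg/h.
The evaporator receives (1−α)·336.1 of feed at 0.723 water and removes 0.766 of that water:
0.766×0.723×(1−α)×336.1 = 166.52
(1−α) = 166.52/186.14 = 0.8946;  α = 0.1054.

0.105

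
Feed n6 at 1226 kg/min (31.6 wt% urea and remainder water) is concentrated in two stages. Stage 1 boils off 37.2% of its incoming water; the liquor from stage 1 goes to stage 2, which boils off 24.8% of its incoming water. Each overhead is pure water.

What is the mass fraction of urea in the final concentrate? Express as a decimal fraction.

water in feed = 1226×0.684 = 838.58 kg/min.
After stage 1: water left = (1−0.372)×838.58 = 526.63; stream total = 914.05 kg/min.
After stage 2: water left = (1−0.248)×526.63 = 396.03; final concentrate = 783.44 kg/min.
urea fraction = 387.42/783.44 = 0.4945.

0.4945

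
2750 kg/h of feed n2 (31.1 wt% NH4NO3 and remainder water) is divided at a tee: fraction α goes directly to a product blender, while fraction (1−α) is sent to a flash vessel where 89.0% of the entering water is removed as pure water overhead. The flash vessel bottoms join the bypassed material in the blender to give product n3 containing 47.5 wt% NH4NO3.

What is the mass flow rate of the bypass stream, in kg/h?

1202 kg/h

All 2750×0.311 = 855.25 kg/h of NH4NO3 reaches n3, so n3 = 855.25/0.475 = 1800.5 kg/h and vapour = 949.47 kg/h.
The evaporator receives (1−α)·2750 of feed at 0.689 water and removes 0.890 of that water:
0.890×0.689×(1−α)×2750 = 949.47
(1−α) = 949.47/1686.3 = 0.5630;  α = 0.4370.
Bypass flow = 0.4370×2750 = 1201.6 kg/h.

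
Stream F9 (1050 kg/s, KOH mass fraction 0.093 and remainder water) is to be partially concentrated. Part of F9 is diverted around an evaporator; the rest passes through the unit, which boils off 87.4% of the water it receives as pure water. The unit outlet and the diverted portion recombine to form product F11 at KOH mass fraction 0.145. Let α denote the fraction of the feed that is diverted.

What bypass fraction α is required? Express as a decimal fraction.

All 1050×0.093 = 97.65 kg/s of KOH reaches F11, so F11 = 97.65/0.145 = 673.45 kg/s and vapour = 376.55 kg/s.
The evaporator receives (1−α)·1050 of feed at 0.907 water and removes 0.874 of that water:
0.874×0.907×(1−α)×1050 = 376.55
(1−α) = 376.55/832.35 = 0.4524;  α = 0.5476.

0.548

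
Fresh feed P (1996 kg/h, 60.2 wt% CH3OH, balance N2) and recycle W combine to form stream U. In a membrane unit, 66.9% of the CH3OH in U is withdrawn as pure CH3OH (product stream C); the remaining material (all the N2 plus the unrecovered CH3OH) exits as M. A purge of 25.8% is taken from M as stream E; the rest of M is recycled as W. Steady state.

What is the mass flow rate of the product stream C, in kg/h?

CH3OH in U: m_A = 1996×0.602 + (1−0.258)·(1−0.669)·m_A, so m_A = 1201.6/0.7544 = 1592.8 kg/h.
Product C = 0.669×1592.8 = 1065.6 kg/h.

1066 kg/h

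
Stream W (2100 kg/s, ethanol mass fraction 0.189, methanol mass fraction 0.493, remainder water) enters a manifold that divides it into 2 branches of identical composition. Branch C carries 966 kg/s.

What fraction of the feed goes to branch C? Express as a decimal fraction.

Fraction to C = 966/2100 = 0.4600.

0.460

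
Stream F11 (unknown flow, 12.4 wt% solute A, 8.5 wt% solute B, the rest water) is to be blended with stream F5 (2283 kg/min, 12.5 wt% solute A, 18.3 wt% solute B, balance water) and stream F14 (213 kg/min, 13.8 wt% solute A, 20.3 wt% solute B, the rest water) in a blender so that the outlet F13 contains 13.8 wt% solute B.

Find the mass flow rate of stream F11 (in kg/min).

2200 kg/min

Let F11 be the unknown flow. Total out = 2496 + F11.
solute B balance: 461.03 + 0.085·F11 = 0.138·(2496 + F11)
(0.085 − 0.138)·F11 = 0.138×2496 − 461.03 = -116.58
F11 = -116.58 / -0.053 = 2199.6 kg/min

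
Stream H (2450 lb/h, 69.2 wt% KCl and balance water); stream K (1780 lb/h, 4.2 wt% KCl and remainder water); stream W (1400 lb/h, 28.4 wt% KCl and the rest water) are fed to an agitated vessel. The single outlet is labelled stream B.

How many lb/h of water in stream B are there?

water out = water in = 2450×0.308 + 1780×0.958 + 1400×0.716 = 3462.2 lb/h.

3462 lb/h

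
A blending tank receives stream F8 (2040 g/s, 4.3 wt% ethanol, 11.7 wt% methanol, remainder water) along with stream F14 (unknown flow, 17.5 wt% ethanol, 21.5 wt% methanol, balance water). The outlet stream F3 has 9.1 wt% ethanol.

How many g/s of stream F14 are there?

1166 g/s

Let F14 be the unknown flow. Total out = 2040 + F14.
ethanol balance: 87.72 + 0.175·F14 = 0.091·(2040 + F14)
(0.175 − 0.091)·F14 = 0.091×2040 − 87.72 = 97.92
F14 = 97.92 / 0.084 = 1165.7 g/s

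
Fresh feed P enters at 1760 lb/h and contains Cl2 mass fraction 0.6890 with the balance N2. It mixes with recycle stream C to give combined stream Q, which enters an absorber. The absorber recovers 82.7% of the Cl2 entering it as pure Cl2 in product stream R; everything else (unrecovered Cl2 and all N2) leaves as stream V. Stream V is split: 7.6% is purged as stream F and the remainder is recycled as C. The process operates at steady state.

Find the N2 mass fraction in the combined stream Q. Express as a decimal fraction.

0.8330

N2 enters only via P and leaves only via the purge: 1760×0.311 = 0.076×(N2 in V), and the absorber passes all N2, so N2 in Q = N2 in V = 7202.1 lb/h.
Cl2 in Q: m_A = 1760×0.689 + (1−0.076)·(1−0.827)·m_A, so m_A = 1212.6/0.8401 = 1443.4 lb/h.
Q = 1443.4 + 7202.1 = 8645.5 lb/h.
N2 fraction in Q = 7202.1/8645.5 = 0.8330.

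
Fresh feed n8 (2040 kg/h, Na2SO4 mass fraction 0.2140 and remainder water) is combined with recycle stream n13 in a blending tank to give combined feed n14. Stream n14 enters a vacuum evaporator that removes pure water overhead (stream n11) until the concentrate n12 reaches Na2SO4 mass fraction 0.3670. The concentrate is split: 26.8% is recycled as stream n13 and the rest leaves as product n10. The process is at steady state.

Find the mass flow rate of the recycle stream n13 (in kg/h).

435.5 kg/h

Overall Na2SO4 balance (none leaves overhead): Na2SO4 in fresh feed = Na2SO4 in product, i.e. 2040×0.214 = (1−0.268)·n12·0.367.
n12 = 436.56/(0.367×0.732) = 1625.1 kg/h.
Recycle n13 = 0.268×1625.1 = 435.51 kg/h.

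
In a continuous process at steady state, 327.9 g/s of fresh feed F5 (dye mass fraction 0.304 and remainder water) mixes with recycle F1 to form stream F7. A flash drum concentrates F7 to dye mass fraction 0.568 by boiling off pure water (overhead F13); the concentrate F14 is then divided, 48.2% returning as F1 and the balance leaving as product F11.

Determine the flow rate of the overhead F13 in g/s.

Overall dye balance (none leaves overhead): dye in fresh feed = dye in product, i.e. 327.9×0.304 = (1−0.482)·F14·0.568.
F14 = 99.682/(0.568×0.518) = 338.79 g/s.
Recycle F1 = 0.482×338.79 = 163.3 g/s.
Combined feed F7 = 327.9 + 163.3 = 491.2 g/s.
Overhead F13 = F7 − F14 = 491.2 − 338.79 = 152.4 g/s.

152.4 g/s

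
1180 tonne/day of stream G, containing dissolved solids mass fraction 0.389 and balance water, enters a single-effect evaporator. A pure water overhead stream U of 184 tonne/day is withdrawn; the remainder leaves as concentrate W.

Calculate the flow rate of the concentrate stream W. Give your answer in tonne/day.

Concentrate = 1180 − 184 = 996 tonne/day.

996 tonne/day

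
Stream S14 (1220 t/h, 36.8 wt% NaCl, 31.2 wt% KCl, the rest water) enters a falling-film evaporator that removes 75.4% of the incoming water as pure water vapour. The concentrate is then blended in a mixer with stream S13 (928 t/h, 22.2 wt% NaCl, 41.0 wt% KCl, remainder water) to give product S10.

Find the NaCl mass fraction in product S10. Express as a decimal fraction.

0.353

Vapour removed = 0.754×0.320×1220 = 294.36 t/h; concentrate = 925.64 t/h.
NaCl reaching the mixer = 448.96 (from concentrate) + 928×0.222 = 654.98 t/h.
Product flow = 925.64 + 928 = 1853.6 t/h; NaCl fraction = 0.353.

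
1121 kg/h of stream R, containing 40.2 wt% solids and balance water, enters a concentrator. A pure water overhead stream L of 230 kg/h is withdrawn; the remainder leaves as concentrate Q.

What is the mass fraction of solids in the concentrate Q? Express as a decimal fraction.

solids is not removed: 1121×0.402 = 450.64 kg/h of solids enters Q.
Concentrate = 1121 − 230 = 891 kg/h.
Mass fraction = 450.64/891 = 0.5058.

0.5058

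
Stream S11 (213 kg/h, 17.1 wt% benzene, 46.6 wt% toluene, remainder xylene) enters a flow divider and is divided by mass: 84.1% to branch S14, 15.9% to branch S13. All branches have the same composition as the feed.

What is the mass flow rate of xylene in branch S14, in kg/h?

65.03 kg/h

Branch S14 total = 0.841×213 = 179.13 kg/h.
xylene in S14 = 0.363×179.13 = 65.025 kg/h.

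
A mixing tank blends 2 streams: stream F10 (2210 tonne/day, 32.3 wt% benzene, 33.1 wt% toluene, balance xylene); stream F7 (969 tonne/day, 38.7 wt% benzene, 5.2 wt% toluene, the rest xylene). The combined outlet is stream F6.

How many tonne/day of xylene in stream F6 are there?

1308 tonne/day

xylene out = xylene in = 2210×0.346 + 969×0.561 = 1308.3 tonne/day.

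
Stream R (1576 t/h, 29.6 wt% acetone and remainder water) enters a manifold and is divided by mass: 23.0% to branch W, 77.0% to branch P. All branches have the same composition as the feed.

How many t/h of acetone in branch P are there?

Branch P total = 0.770×1576 = 1213.5 t/h.
acetone in P = 0.296×1213.5 = 359.2 t/h.

359.2 t/h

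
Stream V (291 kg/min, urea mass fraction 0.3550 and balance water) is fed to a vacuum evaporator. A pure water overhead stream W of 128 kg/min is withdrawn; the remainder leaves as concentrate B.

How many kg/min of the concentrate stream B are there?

163 kg/min

Concentrate = 291 − 128 = 163 kg/min.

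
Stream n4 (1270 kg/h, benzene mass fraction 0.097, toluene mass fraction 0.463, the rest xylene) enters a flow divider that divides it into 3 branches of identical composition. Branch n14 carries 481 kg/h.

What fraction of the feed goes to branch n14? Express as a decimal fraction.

0.379

Fraction to n14 = 481/1270 = 0.3787.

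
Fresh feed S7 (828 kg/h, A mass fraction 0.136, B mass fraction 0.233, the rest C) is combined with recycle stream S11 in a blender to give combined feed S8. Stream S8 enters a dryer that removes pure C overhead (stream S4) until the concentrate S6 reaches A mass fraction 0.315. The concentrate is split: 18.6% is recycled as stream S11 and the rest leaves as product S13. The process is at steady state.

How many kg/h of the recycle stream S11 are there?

Overall A balance (none leaves overhead): A in fresh feed = A in product, i.e. 828×0.136 = (1−0.186)·S6·0.315.
S6 = 112.61/(0.315×0.814) = 439.17 kg/h.
Recycle S11 = 0.186×439.17 = 81.686 kg/h.

81.69 kg/h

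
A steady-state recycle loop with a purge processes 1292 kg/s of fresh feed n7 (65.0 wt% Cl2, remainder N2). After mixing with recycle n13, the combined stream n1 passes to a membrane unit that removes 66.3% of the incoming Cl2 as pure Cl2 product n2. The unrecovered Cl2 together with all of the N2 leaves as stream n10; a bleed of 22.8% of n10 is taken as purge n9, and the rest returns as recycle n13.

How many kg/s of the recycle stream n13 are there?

N2 enters only via n7 and leaves only via the purge: 1292×0.350 = 0.228×(N2 in n10), and the membrane unit passes all N2, so N2 in n1 = N2 in n10 = 1983.3 kg/s.
Cl2 in n1: m_A = 1292×0.650 + (1−0.228)·(1−0.663)·m_A, so m_A = 839.8/0.7398 = 1135.1 kg/s.
n10 = (1−0.663)×1135.1 + 1983.3 = 2365.9 kg/s.
Recycle n13 = (1−0.228)×2365.9 = 1826.4 kg/s.

1826 kg/s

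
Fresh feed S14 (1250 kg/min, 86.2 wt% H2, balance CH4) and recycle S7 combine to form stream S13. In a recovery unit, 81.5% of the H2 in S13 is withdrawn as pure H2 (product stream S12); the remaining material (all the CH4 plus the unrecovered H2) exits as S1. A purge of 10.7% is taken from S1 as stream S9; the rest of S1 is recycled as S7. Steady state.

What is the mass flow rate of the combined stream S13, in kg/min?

CH4 enters only via S14 and leaves only via the purge: 1250×0.138 = 0.107×(CH4 in S1), and the recovery unit passes all CH4, so CH4 in S13 = CH4 in S1 = 1612.1 kg/min.
H2 in S13: m_A = 1250×0.862 + (1−0.107)·(1−0.815)·m_A, so m_A = 1077.5/0.8348 = 1290.7 kg/min.
S13 = 1290.7 + 1612.1 = 2902.9 kg/min.

2903 kg/min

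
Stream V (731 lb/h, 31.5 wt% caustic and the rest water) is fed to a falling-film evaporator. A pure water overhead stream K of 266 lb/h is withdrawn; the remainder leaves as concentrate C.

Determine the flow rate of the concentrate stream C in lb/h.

465 lb/h

Concentrate = 731 − 266 = 465 lb/h.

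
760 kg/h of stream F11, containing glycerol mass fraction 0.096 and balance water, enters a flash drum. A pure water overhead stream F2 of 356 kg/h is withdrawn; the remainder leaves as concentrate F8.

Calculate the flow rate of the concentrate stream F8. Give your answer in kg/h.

404 kg/h

Concentrate = 760 − 356 = 404 kg/h.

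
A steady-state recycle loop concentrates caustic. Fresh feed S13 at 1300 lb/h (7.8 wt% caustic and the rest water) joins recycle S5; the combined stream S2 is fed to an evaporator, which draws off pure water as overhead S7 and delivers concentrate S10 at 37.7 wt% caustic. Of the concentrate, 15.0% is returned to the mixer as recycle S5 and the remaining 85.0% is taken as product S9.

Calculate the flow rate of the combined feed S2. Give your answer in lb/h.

Overall caustic balance (none leaves overhead): caustic in fresh feed = caustic in product, i.e. 1300×0.078 = (1−0.150)·S10·0.377.
S10 = 101.4/(0.377×0.850) = 316.43 lb/h.
Recycle S5 = 0.150×316.43 = 47.465 lb/h.
Combined feed S2 = 1300 + 47.465 = 1347.5 lb/h.

1347 lb/h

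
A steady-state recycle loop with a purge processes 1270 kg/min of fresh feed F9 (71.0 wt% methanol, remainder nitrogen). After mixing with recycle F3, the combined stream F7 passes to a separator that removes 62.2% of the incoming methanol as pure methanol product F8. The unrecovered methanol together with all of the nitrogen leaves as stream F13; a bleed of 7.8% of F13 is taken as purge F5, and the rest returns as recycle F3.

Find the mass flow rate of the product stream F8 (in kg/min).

860.9 kg/min

methanol in F7: m_A = 1270×0.710 + (1−0.078)·(1−0.622)·m_A, so m_A = 901.7/0.6515 = 1384.1 kg/min.
Product F8 = 0.622×1384.1 = 860.89 kg/min.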